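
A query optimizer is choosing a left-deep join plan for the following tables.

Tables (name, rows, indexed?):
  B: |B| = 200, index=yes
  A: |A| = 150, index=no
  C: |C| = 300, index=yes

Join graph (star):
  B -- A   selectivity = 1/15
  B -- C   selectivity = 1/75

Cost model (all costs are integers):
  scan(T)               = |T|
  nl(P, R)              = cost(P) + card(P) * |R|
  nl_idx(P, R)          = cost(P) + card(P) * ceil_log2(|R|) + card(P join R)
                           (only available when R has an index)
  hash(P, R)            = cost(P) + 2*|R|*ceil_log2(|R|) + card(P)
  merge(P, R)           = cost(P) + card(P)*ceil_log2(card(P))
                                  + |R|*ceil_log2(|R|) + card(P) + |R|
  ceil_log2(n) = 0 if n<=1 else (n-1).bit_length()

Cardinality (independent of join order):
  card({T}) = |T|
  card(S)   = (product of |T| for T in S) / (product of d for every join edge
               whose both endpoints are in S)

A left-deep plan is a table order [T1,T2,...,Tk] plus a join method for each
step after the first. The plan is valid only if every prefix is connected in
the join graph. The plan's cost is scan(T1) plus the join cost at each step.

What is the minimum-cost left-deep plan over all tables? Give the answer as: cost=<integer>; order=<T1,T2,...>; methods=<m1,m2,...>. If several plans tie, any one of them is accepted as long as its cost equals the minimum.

Selinger DP (subsets sized 1..n):
  {B}: scan cost=200, card=200
  {A}: scan cost=150, card=150
  {C}: scan cost=300, card=300
  {AB}: card=2000; try (A,hash)→2800, (B,merge)→3300, (B,nl_idx)→3350, (A,merge)→3350, (B,hash)→3500, (B,nl)→30150 …(+1); best=2800 via (A,hash)
  {BC}: card=800; try (C,nl_idx)→2800, (B,nl_idx)→3500, (B,hash)→3800, (C,merge)→5000, (B,merge)→5100, (C,hash)→5800 …(+2); best=2800 via (C,nl_idx)
  {ABC}: card=8000; try (A,hash)→6000, (C,hash)→10200, (A,merge)→12950, (C,nl_idx)→28800, (C,merge)→29800, (A,nl)→122800 …(+1); best=6000 via (A,hash)

cost=6000; order=B,C,A; methods=nl_idx,hash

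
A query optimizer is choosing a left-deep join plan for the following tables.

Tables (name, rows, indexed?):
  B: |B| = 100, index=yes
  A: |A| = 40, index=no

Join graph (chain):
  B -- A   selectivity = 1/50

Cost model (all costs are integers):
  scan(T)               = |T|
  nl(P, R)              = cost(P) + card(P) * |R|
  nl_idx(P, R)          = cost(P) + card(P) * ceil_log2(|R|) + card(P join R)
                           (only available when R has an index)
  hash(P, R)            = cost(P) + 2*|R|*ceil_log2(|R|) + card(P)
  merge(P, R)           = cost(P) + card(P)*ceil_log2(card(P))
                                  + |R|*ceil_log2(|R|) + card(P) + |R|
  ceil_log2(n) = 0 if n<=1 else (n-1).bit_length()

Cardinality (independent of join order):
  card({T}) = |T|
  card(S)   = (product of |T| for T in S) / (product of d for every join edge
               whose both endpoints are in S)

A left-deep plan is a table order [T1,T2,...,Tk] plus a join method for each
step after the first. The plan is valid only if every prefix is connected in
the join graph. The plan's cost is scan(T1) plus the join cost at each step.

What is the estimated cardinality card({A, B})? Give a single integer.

Tables in S: A(40), B(100)
Edges inside S: B-A(d=50)
numerator = 40 * 100 = 4000
denominator = 50 = 50
card(S) = 4000 / 50 = 80

80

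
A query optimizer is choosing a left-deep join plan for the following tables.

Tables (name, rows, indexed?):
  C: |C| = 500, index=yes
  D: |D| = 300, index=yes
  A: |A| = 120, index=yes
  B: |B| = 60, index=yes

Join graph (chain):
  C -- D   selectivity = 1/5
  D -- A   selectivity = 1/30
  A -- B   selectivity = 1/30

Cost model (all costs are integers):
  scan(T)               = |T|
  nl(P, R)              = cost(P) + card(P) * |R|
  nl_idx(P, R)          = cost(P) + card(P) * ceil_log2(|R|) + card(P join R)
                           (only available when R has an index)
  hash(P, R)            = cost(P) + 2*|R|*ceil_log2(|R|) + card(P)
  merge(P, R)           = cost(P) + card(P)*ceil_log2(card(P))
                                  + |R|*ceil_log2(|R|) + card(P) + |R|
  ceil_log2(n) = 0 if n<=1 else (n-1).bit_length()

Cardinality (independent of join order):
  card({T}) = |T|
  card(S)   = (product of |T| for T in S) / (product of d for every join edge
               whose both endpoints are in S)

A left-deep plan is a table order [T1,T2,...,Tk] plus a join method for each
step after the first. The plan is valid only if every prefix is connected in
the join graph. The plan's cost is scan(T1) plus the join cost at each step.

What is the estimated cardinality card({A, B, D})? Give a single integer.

Tables in S: A(120), B(60), D(300)
Edges inside S: D-A(d=30), A-B(d=30)
numerator = 120 * 60 * 300 = 2160000
denominator = 30 * 30 = 900
card(S) = 2160000 / 900 = 2400

2400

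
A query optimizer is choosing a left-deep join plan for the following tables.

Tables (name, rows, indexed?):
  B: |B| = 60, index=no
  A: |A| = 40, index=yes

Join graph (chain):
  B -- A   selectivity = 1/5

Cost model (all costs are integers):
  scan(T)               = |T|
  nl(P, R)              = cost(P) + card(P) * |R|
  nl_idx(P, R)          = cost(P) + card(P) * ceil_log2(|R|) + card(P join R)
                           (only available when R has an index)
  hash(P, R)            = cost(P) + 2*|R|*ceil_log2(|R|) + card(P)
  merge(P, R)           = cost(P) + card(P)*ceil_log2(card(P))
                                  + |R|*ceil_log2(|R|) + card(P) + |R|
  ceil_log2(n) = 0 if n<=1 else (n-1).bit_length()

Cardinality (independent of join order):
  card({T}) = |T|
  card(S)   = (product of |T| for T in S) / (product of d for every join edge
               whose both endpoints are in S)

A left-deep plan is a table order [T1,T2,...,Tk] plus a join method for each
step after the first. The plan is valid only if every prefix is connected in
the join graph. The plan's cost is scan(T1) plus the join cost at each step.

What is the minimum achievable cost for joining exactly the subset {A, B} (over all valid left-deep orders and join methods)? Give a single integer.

600

Selinger DP over subsets of {A,B}:
  {B}: scan cost=60, card=60
  {A}: scan cost=40, card=40
  {AB}: card=480; try (A,hash)→600, (B,merge)→740, (A,merge)→760, (B,hash)→800, (A,nl_idx)→900, (B,nl)→2440 …(+1); best=600 via (A,hash)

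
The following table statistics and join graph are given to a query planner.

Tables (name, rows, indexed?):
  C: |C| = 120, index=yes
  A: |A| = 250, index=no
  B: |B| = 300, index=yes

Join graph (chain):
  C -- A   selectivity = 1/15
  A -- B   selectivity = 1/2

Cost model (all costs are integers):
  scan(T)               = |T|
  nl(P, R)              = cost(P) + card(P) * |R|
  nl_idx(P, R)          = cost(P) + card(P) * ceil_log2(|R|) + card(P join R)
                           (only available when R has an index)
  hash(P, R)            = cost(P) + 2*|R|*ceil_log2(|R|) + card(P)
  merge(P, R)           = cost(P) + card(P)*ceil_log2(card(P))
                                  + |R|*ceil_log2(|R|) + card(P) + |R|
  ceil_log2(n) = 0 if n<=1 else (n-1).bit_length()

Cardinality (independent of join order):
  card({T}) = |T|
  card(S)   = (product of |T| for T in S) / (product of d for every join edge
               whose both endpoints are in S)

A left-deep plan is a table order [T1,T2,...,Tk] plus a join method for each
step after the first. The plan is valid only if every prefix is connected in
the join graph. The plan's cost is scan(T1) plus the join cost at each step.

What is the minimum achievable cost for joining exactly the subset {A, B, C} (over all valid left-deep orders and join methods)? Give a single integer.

Selinger DP over subsets of {A,B,C}:
  {C}: scan cost=120, card=120
  {A}: scan cost=250, card=250
  {B}: scan cost=300, card=300
  {AC}: card=2000; try (C,hash)→2180, (A,merge)→3330, (C,merge)→3460, (C,nl_idx)→4000, (A,hash)→4240, (A,nl)→30120 …(+1); best=2180 via (C,hash)
  {AB}: card=37500; try (A,hash)→4600, (B,merge)→5500, (A,merge)→5550, (B,hash)→5900, (B,nl_idx)→40000, (B,nl)→75250 …(+1); best=4600 via (A,hash)
  {ABC}: card=300000; try (B,hash)→9580, (B,merge)→29180, (C,hash)→43780, (B,nl_idx)→320180, (C,nl_idx)→567100, (B,nl)→602180 …(+2); best=9580 via (B,hash)

9580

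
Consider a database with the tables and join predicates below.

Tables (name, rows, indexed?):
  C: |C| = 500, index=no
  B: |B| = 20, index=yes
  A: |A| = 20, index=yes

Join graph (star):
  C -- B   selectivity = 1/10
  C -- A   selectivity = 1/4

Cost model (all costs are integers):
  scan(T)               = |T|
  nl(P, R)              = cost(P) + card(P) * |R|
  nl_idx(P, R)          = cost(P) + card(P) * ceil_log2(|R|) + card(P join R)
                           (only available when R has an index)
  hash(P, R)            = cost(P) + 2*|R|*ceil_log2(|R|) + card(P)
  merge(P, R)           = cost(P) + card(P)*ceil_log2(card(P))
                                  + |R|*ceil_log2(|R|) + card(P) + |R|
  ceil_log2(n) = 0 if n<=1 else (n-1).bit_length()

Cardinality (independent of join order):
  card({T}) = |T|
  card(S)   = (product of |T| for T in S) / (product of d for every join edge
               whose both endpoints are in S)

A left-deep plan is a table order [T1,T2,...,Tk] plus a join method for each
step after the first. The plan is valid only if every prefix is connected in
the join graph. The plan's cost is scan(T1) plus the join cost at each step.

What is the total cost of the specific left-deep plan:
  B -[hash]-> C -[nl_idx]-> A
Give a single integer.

19040

step 1: scan B: cost=20, card=20
step 2: join C via hash
    card(P join C) = 20*500/(10) = 1000
    cost = 20 + 2*500*9 + 20 = 9040
step 3: join A via nl_idx
    card(P join A) = 1000*20/(4) = 5000
    cost = 9040 + 1000*5 + 5000 = 19040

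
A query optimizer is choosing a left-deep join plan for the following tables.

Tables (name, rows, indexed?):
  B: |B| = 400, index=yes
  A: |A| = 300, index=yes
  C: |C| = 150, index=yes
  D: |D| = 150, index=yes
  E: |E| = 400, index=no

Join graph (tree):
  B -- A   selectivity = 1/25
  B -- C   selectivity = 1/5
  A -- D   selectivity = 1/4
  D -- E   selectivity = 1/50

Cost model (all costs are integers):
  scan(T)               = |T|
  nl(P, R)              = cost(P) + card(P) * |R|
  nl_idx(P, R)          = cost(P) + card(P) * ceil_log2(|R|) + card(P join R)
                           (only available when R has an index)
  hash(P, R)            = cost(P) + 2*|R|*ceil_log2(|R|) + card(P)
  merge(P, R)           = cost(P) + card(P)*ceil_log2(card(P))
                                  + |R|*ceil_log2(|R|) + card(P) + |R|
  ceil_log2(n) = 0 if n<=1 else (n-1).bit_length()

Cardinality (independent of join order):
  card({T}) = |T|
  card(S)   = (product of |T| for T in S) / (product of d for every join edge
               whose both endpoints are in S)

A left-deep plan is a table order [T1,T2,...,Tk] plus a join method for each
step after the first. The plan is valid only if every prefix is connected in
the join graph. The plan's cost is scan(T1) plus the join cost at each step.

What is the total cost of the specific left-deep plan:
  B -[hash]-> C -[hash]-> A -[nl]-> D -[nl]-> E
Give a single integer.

step 1: scan B: cost=400, card=400
step 2: join C via hash
    card(P join C) = 400*150/(5) = 12000
    cost = 400 + 2*150*8 + 400 = 3200
step 3: join A via hash
    card(P join A) = 12000*300/(25) = 144000
    cost = 3200 + 2*300*9 + 12000 = 20600
step 4: join D via nl
    card(P join D) = 144000*150/(4) = 5400000
    cost = 20600 + 144000*150 = 21620600
step 5: join E via nl
    card(P join E) = 5400000*400/(50) = 43200000
    cost = 21620600 + 5400000*400 = 2181620600

2181620600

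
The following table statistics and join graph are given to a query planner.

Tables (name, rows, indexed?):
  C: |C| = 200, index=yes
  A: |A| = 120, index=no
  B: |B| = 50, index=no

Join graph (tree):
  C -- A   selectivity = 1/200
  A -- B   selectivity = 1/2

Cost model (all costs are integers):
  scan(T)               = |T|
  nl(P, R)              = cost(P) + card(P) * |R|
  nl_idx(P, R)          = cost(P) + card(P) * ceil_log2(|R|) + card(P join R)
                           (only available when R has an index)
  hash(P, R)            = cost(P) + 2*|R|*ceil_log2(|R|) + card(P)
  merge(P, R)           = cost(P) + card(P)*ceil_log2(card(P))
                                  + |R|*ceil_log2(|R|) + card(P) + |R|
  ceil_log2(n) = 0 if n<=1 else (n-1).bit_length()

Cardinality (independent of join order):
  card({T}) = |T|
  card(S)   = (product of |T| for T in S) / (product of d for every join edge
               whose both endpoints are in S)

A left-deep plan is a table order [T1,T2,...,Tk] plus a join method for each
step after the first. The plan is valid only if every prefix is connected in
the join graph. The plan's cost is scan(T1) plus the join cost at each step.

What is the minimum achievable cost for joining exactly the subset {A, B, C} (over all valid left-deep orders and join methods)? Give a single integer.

1920

Selinger DP over subsets of {A,B,C}:
  {C}: scan cost=200, card=200
  {A}: scan cost=120, card=120
  {B}: scan cost=50, card=50
  {AC}: card=120; try (C,nl_idx)→1200, (A,hash)→2080, (C,merge)→2880, (A,merge)→2960, (C,hash)→3440, (C,nl)→24120 …(+1); best=1200 via (C,nl_idx)
  {AB}: card=3000; try (B,hash)→840, (A,merge)→1360, (B,merge)→1430, (A,hash)→1780, (A,nl)→6050, (B,nl)→6120; best=840 via (B,hash)
  {ABC}: card=3000; try (B,hash)→1920, (B,merge)→2510, (C,hash)→7040, (B,nl)→7200, (C,nl_idx)→27840, (C,merge)→41640 …(+1); best=1920 via (B,hash)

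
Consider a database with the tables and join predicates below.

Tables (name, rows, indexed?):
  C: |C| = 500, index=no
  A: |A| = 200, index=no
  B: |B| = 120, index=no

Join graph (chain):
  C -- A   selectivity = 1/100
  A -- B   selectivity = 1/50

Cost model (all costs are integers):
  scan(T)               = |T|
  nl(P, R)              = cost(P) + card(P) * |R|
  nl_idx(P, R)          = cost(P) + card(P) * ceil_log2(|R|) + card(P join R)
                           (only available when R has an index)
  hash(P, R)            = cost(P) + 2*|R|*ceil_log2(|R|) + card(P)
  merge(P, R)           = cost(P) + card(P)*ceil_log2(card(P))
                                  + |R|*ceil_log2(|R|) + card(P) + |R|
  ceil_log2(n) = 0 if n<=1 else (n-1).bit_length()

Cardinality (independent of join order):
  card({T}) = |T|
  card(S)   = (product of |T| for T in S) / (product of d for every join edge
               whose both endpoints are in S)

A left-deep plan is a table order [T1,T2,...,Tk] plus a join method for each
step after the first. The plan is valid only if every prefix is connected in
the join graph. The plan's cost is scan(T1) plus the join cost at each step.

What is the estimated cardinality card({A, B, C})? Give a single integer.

Tables in S: A(200), B(120), C(500)
Edges inside S: C-A(d=100), A-B(d=50)
numerator = 200 * 120 * 500 = 12000000
denominator = 100 * 50 = 5000
card(S) = 12000000 / 5000 = 2400

2400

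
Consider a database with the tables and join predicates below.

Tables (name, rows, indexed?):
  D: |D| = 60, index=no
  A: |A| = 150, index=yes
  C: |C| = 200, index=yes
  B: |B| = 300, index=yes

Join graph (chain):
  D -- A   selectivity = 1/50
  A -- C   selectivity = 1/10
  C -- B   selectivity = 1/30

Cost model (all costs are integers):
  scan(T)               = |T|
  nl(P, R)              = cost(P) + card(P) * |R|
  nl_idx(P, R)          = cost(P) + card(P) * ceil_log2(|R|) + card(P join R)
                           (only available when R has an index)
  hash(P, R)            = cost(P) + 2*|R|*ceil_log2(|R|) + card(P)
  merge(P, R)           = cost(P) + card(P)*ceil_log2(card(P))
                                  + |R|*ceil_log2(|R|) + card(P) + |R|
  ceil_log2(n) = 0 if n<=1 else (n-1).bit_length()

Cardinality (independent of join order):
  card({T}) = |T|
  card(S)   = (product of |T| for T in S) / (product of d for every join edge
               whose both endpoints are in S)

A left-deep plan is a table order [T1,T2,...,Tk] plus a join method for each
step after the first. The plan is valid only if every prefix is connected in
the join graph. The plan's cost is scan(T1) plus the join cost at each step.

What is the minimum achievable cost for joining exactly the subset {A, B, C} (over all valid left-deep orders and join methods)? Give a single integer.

8200

Selinger DP over subsets of {A,B,C}:
  {A}: scan cost=150, card=150
  {C}: scan cost=200, card=200
  {B}: scan cost=300, card=300
  {AC}: card=3000; try (A,hash)→2800, (C,merge)→3300, (A,merge)→3350, (C,hash)→3500, (C,nl_idx)→4350, (A,nl_idx)→4800 …(+2); best=2800 via (A,hash)
  {BC}: card=2000; try (C,hash)→3800, (B,nl_idx)→4000, (C,nl_idx)→4700, (B,merge)→5000, (C,merge)→5100, (B,hash)→5800 …(+2); best=3800 via (C,hash)
  {ABC}: card=30000; try (A,hash)→8200, (B,hash)→11200, (A,merge)→29150, (B,merge)→44800, (A,nl_idx)→49800, (B,nl_idx)→59800 …(+2); best=8200 via (A,hash)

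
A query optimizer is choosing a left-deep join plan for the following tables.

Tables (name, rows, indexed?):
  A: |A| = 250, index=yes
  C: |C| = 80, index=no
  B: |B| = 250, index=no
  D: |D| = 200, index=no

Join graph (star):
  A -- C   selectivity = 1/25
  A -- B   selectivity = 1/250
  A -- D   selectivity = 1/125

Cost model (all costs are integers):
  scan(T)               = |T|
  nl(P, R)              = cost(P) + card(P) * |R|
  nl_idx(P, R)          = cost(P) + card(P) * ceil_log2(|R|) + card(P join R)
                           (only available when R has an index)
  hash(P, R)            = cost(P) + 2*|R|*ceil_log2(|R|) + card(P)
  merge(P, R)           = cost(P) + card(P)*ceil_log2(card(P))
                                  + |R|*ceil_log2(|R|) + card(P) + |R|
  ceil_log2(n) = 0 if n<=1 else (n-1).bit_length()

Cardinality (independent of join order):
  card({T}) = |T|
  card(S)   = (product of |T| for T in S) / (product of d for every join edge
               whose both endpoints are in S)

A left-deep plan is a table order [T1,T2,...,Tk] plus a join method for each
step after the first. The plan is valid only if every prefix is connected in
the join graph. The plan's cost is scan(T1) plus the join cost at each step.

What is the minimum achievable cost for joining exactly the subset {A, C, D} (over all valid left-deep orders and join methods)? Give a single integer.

Selinger DP over subsets of {A,C,D}:
  {A}: scan cost=250, card=250
  {C}: scan cost=80, card=80
  {D}: scan cost=200, card=200
  {AC}: card=800; try (A,nl_idx)→1520, (C,hash)→1620, (A,merge)→2970, (C,merge)→3140, (A,hash)→4160, (A,nl)→20080 …(+1); best=1520 via (A,nl_idx)
  {AD}: card=400; try (A,nl_idx)→2200, (D,hash)→3700, (A,merge)→4250, (D,merge)→4300, (A,hash)→4400, (A,nl)→50200 …(+1); best=2200 via (A,nl_idx)
  {ACD}: card=1280; try (C,hash)→3720, (D,hash)→5520, (C,merge)→6840, (D,merge)→12120, (C,nl)→34200, (D,nl)→161520; best=3720 via (C,hash)

3720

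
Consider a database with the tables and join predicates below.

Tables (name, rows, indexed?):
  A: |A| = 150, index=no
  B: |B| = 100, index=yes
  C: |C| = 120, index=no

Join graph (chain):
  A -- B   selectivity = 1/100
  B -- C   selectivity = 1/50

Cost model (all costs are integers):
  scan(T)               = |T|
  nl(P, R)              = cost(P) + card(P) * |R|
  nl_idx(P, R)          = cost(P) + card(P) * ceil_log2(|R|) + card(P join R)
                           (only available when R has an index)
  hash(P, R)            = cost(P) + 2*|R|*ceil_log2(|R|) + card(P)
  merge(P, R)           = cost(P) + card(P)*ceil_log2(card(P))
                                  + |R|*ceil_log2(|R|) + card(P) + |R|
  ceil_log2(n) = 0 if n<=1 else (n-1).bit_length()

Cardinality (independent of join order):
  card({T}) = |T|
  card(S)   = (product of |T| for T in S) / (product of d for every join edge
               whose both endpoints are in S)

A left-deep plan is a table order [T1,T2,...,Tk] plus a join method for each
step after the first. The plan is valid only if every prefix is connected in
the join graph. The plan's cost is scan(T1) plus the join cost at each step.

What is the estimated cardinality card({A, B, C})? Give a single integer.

Tables in S: A(150), B(100), C(120)
Edges inside S: A-B(d=100), B-C(d=50)
numerator = 150 * 100 * 120 = 1800000
denominator = 100 * 50 = 5000
card(S) = 1800000 / 5000 = 360

360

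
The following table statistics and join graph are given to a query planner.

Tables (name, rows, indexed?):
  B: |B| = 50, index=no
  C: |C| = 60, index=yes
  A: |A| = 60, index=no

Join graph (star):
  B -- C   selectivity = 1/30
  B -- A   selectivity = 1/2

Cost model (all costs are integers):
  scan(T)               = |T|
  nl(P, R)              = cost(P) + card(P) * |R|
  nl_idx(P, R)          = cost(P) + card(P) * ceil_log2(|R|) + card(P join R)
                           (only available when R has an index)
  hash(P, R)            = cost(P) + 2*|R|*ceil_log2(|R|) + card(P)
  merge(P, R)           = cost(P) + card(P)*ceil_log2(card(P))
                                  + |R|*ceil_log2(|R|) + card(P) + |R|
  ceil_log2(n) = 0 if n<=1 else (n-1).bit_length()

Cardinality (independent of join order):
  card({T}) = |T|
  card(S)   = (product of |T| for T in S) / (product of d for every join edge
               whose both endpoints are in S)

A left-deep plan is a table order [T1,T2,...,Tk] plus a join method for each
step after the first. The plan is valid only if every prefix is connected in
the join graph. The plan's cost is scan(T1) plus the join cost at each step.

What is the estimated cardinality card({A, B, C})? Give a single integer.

Tables in S: A(60), B(50), C(60)
Edges inside S: B-C(d=30), B-A(d=2)
numerator = 60 * 50 * 60 = 180000
denominator = 30 * 2 = 60
card(S) = 180000 / 60 = 3000

3000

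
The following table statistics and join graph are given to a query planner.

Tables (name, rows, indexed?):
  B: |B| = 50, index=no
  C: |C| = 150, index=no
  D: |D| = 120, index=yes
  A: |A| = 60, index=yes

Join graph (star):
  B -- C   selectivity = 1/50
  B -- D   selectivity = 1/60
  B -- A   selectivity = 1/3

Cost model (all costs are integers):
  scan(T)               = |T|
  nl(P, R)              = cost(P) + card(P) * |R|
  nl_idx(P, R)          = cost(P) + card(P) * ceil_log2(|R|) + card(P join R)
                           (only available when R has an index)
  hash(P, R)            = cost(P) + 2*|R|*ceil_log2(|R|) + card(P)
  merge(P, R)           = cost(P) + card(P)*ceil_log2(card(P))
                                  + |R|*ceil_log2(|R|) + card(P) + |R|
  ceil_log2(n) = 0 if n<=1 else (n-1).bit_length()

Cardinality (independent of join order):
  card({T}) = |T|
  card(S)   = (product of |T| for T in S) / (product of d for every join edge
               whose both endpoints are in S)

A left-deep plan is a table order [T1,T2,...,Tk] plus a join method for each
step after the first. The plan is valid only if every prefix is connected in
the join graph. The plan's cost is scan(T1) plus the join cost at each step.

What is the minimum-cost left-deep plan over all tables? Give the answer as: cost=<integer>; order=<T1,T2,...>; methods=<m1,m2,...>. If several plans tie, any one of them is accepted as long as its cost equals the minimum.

cost=3270; order=C,B,D,A; methods=hash,nl_idx,hash

Selinger DP (subsets sized 1..n):
  {B}: scan cost=50, card=50
  {C}: scan cost=150, card=150
  {D}: scan cost=120, card=120
  {A}: scan cost=60, card=60
  {BC}: card=150; try (B,hash)→900, (C,merge)→1750, (B,merge)→1850, (C,hash)→2500, (C,nl)→7550, (B,nl)→7650; best=900 via (B,hash)
  {BD}: card=100; try (D,nl_idx)→500, (B,hash)→840, (D,merge)→1360, (B,merge)→1430, (D,hash)→1780, (D,nl)→6050 …(+1); best=500 via (D,nl_idx)
  {AB}: card=1000; try (B,hash)→720, (A,hash)→820, (A,merge)→820, (B,merge)→830, (A,nl_idx)→1350, (A,nl)→3050 …(+1); best=720 via (B,hash)
  {BCD}: card=300; try (D,nl_idx)→2250, (C,merge)→2650, (D,hash)→2730, (C,hash)→3000, (D,merge)→3210, (C,nl)→15500 …(+1); best=2250 via (D,nl_idx)
  {ABC}: card=3000; try (A,hash)→1770, (A,merge)→2670, (C,hash)→4120, (A,nl_idx)→4800, (A,nl)→9900, (C,merge)→13070 …(+1); best=1770 via (A,hash)
  {ABD}: card=2000; try (A,hash)→1320, (A,merge)→1720, (A,nl_idx)→3100, (D,hash)→3400, (A,nl)→6500, (D,nl_idx)→9720 …(+2); best=1320 via (A,hash)
  {ABCD}: card=6000; try (A,hash)→3270, (A,merge)→5670, (C,hash)→5720, (D,hash)→6450, (A,nl_idx)→10050, (A,nl)→20250 …(+5); best=3270 via (A,hash)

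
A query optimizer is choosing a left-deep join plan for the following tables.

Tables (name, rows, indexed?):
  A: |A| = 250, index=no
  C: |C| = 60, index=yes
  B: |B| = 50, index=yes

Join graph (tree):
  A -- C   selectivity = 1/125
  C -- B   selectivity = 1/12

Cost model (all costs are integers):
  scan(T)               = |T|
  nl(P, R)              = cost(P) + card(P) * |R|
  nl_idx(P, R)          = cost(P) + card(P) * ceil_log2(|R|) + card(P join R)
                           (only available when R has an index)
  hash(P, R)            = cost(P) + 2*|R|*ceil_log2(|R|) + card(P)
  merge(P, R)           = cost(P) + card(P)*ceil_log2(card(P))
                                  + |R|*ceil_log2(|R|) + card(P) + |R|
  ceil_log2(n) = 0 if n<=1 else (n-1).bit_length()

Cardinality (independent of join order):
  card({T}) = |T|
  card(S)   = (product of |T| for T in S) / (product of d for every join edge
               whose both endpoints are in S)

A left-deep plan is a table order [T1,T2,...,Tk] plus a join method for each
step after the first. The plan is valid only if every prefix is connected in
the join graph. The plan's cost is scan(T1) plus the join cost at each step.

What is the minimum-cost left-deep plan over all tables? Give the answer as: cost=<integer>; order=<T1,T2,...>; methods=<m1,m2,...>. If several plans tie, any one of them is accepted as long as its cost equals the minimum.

cost=1940; order=A,C,B; methods=hash,hash

Selinger DP (subsets sized 1..n):
  {A}: scan cost=250, card=250
  {C}: scan cost=60, card=60
  {B}: scan cost=50, card=50
  {AC}: card=120; try (C,hash)→1220, (C,nl_idx)→1870, (A,merge)→2730, (C,merge)→2920, (A,hash)→4120, (A,nl)→15060 …(+1); best=1220 via (C,hash)
  {BC}: card=250; try (C,nl_idx)→600, (B,nl_idx)→670, (B,hash)→720, (C,hash)→820, (C,merge)→820, (B,merge)→830 …(+2); best=600 via (C,nl_idx)
  {ABC}: card=500; try (B,hash)→1940, (B,nl_idx)→2440, (B,merge)→2530, (A,hash)→4850, (A,merge)→5100, (B,nl)→7220 …(+1); best=1940 via (B,hash)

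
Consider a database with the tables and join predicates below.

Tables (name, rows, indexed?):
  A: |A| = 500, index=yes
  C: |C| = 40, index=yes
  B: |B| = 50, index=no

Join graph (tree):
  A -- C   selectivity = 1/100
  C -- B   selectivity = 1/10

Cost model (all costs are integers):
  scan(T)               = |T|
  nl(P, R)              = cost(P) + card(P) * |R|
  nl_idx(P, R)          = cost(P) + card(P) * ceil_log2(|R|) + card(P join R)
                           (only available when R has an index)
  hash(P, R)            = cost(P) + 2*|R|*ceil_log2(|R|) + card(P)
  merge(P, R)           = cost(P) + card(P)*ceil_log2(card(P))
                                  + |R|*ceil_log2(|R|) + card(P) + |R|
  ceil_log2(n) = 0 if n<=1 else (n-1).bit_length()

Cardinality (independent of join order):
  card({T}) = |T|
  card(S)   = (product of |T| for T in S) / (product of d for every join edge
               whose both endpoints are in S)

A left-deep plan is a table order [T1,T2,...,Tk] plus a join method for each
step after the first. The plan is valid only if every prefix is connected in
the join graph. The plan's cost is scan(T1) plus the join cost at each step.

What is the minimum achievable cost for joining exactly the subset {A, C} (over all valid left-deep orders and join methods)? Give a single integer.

600

Selinger DP over subsets of {A,C}:
  {A}: scan cost=500, card=500
  {C}: scan cost=40, card=40
  {AC}: card=200; try (A,nl_idx)→600, (C,hash)→1480, (C,nl_idx)→3700, (A,merge)→5320, (C,merge)→5780, (A,hash)→9080 …(+2); best=600 via (A,nl_idx)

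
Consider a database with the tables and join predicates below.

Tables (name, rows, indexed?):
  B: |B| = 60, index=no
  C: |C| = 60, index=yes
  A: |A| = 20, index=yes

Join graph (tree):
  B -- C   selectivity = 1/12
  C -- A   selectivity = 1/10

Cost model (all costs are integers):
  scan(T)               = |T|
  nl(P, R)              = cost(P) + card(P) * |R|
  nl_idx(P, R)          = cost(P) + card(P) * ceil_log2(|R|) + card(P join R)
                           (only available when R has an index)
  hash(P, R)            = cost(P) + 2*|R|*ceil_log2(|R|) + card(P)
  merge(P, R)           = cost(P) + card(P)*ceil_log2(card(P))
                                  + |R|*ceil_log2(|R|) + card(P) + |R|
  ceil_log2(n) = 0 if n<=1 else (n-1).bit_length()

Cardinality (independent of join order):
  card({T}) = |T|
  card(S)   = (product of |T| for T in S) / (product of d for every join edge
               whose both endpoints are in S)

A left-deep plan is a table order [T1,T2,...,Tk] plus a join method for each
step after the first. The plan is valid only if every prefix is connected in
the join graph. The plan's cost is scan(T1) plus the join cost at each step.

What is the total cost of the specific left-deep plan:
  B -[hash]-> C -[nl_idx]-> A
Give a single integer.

step 1: scan B: cost=60, card=60
step 2: join C via hash
    card(P join C) = 60*60/(12) = 300
    cost = 60 + 2*60*6 + 60 = 840
step 3: join A via nl_idx
    card(P join A) = 300*20/(10) = 600
    cost = 840 + 300*5 + 600 = 2940

2940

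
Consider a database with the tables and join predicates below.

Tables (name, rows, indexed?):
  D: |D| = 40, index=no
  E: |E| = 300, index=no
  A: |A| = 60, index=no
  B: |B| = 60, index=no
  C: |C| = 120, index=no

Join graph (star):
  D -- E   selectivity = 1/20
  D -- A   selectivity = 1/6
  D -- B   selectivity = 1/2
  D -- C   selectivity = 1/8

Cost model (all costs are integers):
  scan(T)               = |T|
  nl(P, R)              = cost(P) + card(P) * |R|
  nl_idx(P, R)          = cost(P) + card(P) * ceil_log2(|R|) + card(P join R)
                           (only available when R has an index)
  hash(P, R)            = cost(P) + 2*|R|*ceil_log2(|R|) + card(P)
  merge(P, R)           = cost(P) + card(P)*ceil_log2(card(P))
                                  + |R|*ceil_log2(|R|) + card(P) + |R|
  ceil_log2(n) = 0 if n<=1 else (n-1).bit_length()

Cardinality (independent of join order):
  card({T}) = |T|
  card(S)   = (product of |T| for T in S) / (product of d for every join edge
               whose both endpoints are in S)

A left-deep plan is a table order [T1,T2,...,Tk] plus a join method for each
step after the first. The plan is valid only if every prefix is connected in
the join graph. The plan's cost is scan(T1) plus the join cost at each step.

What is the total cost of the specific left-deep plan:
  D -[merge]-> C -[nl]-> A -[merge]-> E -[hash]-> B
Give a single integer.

step 1: scan D: cost=40, card=40
step 2: join C via merge
    card(P join C) = 40*120/(8) = 600
    cost = 40 + 40*6 + 120*7 + 40 + 120 = 1280
step 3: join A via nl
    card(P join A) = 600*60/(6) = 6000
    cost = 1280 + 600*60 = 37280
step 4: join E via merge
    card(P join E) = 6000*300/(20) = 90000
    cost = 37280 + 6000*13 + 300*9 + 6000 + 300 = 124280
step 5: join B via hash
    card(P join B) = 90000*60/(2) = 2700000
    cost = 124280 + 2*60*6 + 90000 = 215000

215000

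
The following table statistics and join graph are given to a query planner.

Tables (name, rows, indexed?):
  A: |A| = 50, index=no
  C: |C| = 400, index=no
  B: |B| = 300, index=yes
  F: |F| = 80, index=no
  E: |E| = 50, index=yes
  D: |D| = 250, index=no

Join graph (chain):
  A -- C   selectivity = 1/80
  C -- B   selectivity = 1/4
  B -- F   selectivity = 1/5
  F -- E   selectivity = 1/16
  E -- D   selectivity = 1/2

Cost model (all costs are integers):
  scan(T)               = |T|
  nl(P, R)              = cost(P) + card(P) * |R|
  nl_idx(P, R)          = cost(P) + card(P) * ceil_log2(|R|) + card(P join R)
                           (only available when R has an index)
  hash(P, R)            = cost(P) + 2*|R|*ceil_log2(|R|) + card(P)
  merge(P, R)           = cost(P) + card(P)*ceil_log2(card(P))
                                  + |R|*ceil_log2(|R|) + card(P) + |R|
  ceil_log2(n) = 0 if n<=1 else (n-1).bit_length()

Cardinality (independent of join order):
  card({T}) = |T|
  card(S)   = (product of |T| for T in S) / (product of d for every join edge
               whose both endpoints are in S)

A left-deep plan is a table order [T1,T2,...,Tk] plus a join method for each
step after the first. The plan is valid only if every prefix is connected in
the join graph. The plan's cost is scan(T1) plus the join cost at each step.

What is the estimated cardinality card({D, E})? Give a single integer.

6250

Tables in S: D(250), E(50)
Edges inside S: E-D(d=2)
numerator = 250 * 50 = 12500
denominator = 2 = 2
card(S) = 12500 / 2 = 6250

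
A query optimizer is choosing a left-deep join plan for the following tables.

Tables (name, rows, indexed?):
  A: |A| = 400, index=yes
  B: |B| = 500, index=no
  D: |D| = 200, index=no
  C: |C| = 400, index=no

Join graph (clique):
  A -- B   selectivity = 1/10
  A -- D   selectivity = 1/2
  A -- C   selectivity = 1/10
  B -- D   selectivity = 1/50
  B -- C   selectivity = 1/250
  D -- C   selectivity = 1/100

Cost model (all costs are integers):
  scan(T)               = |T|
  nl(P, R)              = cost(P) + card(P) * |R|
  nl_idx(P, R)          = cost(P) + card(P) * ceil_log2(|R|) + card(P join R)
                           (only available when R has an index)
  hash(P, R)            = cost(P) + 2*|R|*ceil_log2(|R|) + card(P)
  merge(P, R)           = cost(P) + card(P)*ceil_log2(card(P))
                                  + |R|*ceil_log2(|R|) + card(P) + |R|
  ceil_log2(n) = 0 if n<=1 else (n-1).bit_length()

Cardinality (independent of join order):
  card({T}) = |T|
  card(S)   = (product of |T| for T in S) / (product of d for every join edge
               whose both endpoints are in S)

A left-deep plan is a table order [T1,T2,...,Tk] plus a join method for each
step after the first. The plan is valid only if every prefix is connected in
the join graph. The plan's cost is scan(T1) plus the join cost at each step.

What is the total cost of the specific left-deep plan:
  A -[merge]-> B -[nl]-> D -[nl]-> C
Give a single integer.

20009400

step 1: scan A: cost=400, card=400
step 2: join B via merge
    card(P join B) = 400*500/(10) = 20000
    cost = 400 + 400*9 + 500*9 + 400 + 500 = 9400
step 3: join D via nl
    card(P join D) = 20000*200/(2*50) = 40000
    cost = 9400 + 20000*200 = 4009400
step 4: join C via nl
    card(P join C) = 40000*400/(10*250*100) = 64
    cost = 4009400 + 40000*400 = 20009400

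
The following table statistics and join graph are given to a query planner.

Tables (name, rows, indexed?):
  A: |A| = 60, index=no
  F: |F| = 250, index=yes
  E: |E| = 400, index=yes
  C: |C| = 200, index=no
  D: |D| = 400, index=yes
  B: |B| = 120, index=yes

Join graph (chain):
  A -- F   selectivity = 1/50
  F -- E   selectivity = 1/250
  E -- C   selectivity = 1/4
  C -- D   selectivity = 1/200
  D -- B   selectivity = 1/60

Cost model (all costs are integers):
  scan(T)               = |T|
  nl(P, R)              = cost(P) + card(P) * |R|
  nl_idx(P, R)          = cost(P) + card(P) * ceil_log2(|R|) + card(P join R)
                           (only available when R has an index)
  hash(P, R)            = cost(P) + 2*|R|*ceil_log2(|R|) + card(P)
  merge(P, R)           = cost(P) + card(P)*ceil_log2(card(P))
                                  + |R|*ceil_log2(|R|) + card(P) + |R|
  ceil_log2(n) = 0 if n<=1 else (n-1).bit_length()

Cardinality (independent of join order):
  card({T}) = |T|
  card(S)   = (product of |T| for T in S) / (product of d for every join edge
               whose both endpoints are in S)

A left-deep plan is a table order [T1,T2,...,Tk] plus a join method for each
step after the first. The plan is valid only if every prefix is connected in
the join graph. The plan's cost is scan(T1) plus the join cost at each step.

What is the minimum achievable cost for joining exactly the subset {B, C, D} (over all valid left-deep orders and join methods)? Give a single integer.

Selinger DP over subsets of {B,C,D}:
  {C}: scan cost=200, card=200
  {D}: scan cost=400, card=400
  {B}: scan cost=120, card=120
  {CD}: card=400; try (D,nl_idx)→2400, (C,hash)→4000, (D,merge)→6000, (C,merge)→6200, (D,hash)→7600, (D,nl)→80200 …(+1); best=2400 via (D,nl_idx)
  {BD}: card=800; try (D,nl_idx)→2000, (B,hash)→2480, (B,nl_idx)→4000, (D,merge)→5080, (B,merge)→5360, (D,hash)→7440 …(+2); best=2000 via (D,nl_idx)
  {BCD}: card=800; try (B,hash)→4480, (C,hash)→6000, (B,nl_idx)→6000, (B,merge)→7360, (C,merge)→12600, (B,nl)→50400 …(+1); best=4480 via (B,hash)

4480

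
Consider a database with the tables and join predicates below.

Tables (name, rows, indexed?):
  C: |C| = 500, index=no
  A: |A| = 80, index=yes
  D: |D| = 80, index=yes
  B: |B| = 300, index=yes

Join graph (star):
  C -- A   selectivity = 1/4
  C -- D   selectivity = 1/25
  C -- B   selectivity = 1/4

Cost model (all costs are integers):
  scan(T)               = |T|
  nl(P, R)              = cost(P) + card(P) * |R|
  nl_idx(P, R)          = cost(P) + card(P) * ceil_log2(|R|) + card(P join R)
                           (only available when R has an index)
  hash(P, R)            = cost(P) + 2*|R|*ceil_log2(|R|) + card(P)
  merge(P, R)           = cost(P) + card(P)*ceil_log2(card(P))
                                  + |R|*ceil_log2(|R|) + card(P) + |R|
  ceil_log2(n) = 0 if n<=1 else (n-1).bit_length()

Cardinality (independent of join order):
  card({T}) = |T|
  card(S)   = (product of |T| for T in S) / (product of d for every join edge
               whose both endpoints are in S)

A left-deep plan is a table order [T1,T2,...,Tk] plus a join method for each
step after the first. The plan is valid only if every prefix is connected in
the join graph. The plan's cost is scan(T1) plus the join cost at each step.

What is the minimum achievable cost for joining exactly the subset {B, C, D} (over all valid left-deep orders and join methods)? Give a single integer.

9120

Selinger DP over subsets of {B,C,D}:
  {C}: scan cost=500, card=500
  {D}: scan cost=80, card=80
  {B}: scan cost=300, card=300
  {CD}: card=1600; try (D,hash)→2120, (D,nl_idx)→5600, (C,merge)→5720, (D,merge)→6140, (C,hash)→9160, (C,nl)→40080 …(+1); best=2120 via (D,hash)
  {BC}: card=37500; try (B,hash)→6400, (C,merge)→8300, (B,merge)→8500, (C,hash)→9600, (B,nl_idx)→42500, (C,nl)→150300 …(+1); best=6400 via (B,hash)
  {BCD}: card=120000; try (B,hash)→9120, (B,merge)→24320, (D,hash)→45020, (B,nl_idx)→136520, (D,nl_idx)→388900, (B,nl)→482120 …(+2); best=9120 via (B,hash)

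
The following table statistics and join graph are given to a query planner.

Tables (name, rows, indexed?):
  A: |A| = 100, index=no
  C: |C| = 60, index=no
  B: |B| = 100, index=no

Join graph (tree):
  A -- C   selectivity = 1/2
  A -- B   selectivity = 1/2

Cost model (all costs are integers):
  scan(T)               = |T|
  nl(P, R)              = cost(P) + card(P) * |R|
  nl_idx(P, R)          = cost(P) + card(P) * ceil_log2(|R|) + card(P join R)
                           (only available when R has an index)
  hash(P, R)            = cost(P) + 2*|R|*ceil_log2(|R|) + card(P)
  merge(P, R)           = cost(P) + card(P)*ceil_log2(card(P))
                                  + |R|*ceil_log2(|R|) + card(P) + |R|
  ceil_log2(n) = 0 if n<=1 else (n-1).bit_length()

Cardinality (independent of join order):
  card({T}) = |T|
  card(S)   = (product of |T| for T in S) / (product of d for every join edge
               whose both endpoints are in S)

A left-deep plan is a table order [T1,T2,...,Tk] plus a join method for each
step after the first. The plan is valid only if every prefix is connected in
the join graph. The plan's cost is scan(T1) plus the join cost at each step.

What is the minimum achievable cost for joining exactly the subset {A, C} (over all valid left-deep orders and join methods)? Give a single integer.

920

Selinger DP over subsets of {A,C}:
  {A}: scan cost=100, card=100
  {C}: scan cost=60, card=60
  {AC}: card=3000; try (C,hash)→920, (A,merge)→1280, (C,merge)→1320, (A,hash)→1520, (A,nl)→6060, (C,nl)→6100; best=920 via (C,hash)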